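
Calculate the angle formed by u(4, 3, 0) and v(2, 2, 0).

u·v = 4·2 + 3·2 + 0·0 = 8 + 6 + 0 = 14
|u| = √(4² + 3² + 0²) = √25 ≈ 5
|v| = √(2² + 2² + 0²) = √8 ≈ 2.828
cos θ = (u·v)/(|u||v|) = 14/(5·2.828) ≈ 0.9899
θ = arccos(0.9899) ≈ 8.13°

8.13°


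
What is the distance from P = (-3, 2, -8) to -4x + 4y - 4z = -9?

distance = |a·x₀ + b·y₀ + c·z₀ - d| / √(a² + b² + c²)
  = |(-4)·(-3) + 4·2 + (-4)·(-8) - (-9)| / √((-4)² + 4² + (-4)²)
  = |12 + 8 + 32 + 9| / √(16 + 16 + 16)
  = |61| / √48
  = 61 / 6.928
  ≈ 8.805

8.805


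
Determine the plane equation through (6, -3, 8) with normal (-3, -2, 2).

The plane through P with normal n = (a, b, c) satisfies n·(r - P) = 0,
i.e. ax + by + cz = a·x₀ + b·y₀ + c·z₀.
d = (-3)·6 + (-2)·(-3) + 2·8
  = -18 + 6 + 16
  = 4
Equation: -3x - 2y + 2z = 4

-3x - 2y + 2z = 4


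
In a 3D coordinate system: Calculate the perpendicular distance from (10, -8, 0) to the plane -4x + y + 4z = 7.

distance = |a·x₀ + b·y₀ + c·z₀ - d| / √(a² + b² + c²)
  = |(-4)·10 + 1·(-8) + 4·0 - 7| / √((-4)² + 1² + 4²)
  = |-40 - 8 + 0 - 7| / √(16 + 1 + 16)
  = |-55| / √33
  = 55 / 5.745
  ≈ 9.574

9.574


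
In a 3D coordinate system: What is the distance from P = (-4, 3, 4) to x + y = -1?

distance = |a·x₀ + b·y₀ + c·z₀ - d| / √(a² + b² + c²)
  = |1·(-4) + 1·3 + 0·4 - (-1)| / √(1² + 1² + 0²)
  = |-4 + 3 + 0 + 1| / √(1 + 1 + 0)
  = |0| / √2
  = 0 / 1.414
  ≈ 0

0


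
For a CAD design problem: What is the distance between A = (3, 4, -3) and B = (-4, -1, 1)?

d = √[(x₂-x₁)² + (y₂-y₁)² + (z₂-z₁)²]
  = √[(-7)² + (-5)² + 4²]
  = √[49 + 25 + 16]
  = √90
  ≈ 9.487

9.487


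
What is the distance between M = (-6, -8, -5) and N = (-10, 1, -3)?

d = √[(x₂-x₁)² + (y₂-y₁)² + (z₂-z₁)²]
  = √[(-4)² + 9² + 2²]
  = √[16 + 81 + 4]
  = √101
  ≈ 10.05

10.05


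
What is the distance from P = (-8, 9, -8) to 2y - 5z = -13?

distance = |a·x₀ + b·y₀ + c·z₀ - d| / √(a² + b² + c²)
  = |0·(-8) + 2·9 + (-5)·(-8) - (-13)| / √(0² + 2² + (-5)²)
  = |0 + 18 + 40 + 13| / √(0 + 4 + 25)
  = |71| / √29
  = 71 / 5.385
  ≈ 13.18

13.18


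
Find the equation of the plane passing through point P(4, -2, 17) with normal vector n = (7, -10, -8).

The plane through P with normal n = (a, b, c) satisfies n·(r - P) = 0,
i.e. ax + by + cz = a·x₀ + b·y₀ + c·z₀.
d = 7·4 + (-10)·(-2) + (-8)·17
  = 28 + 20 - 136
  = -88
Equation: 7x - 10y - 8z = -88

7x - 10y - 8z = -88


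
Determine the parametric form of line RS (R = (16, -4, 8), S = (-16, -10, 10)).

Direction vector d = S - R = (-16 - 16, -10 + 4, 10 - 8) = (-32, -6, 2)
Parametric form r = R + t·d:
x = 16 - 32t, y = -4 - 6t, z = 8 + 2t

x = 16 - 32t, y = -4 - 6t, z = 8 + 2t


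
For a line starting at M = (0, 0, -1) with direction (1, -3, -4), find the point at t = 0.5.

P(t) = M + t·d
  = (0 + 1·0.5, 0 + (-3)·0.5, -1 + (-4)·0.5)
  = (0 + 0.5, 0 - 1.5, -1 - 2)
  = (0.5, -1.5, -3)

(0.5, -1.5, -3)


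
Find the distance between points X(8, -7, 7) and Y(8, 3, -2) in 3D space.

d = √[(x₂-x₁)² + (y₂-y₁)² + (z₂-z₁)²]
  = √[0² + 10² + (-9)²]
  = √[0 + 100 + 81]
  = √181
  ≈ 13.45

13.45


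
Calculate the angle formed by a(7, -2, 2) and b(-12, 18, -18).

a·b = 7·(-12) + (-2)·18 + 2·(-18) = -84 - 36 - 36 = -156
|a| = √(7² + (-2)² + 2²) = √57 ≈ 7.55
|b| = √((-12)² + 18² + (-18)²) = √792 ≈ 28.14
cos θ = (a·b)/(|a||b|) = -156/(7.55·28.14) ≈ -0.7342
θ = arccos(-0.7342) ≈ 137.2°

137.2°


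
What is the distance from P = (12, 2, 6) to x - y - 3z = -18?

distance = |a·x₀ + b·y₀ + c·z₀ - d| / √(a² + b² + c²)
  = |1·12 + (-1)·2 + (-3)·6 - (-18)| / √(1² + (-1)² + (-3)²)
  = |12 - 2 - 18 + 18| / √(1 + 1 + 9)
  = |10| / √11
  = 10 / 3.317
  ≈ 3.015

3.015


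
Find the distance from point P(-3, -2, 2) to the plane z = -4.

distance = |a·x₀ + b·y₀ + c·z₀ - d| / √(a² + b² + c²)
  = |0·(-3) + 0·(-2) + 1·2 - (-4)| / √(0² + 0² + 1²)
  = |0 + 0 + 2 + 4| / √(0 + 0 + 1)
  = |6| / √1
  = 6 / 1
  ≈ 6

6


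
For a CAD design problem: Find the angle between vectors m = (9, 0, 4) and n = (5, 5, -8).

m·n = 9·5 + 0·5 + 4·(-8) = 45 + 0 - 32 = 13
|m| = √(9² + 0² + 4²) = √97 ≈ 9.849
|n| = √(5² + 5² + (-8)²) = √114 ≈ 10.68
cos θ = (m·n)/(|m||n|) = 13/(9.849·10.68) ≈ 0.1236
θ = arccos(0.1236) ≈ 82.9°

82.9°


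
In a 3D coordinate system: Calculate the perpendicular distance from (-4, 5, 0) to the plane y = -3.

distance = |a·x₀ + b·y₀ + c·z₀ - d| / √(a² + b² + c²)
  = |0·(-4) + 1·5 + 0·0 - (-3)| / √(0² + 1² + 0²)
  = |0 + 5 + 0 + 3| / √(0 + 1 + 0)
  = |8| / √1
  = 8 / 1
  ≈ 8

8


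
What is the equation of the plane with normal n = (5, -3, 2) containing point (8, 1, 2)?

The plane through P with normal n = (a, b, c) satisfies n·(r - P) = 0,
i.e. ax + by + cz = a·x₀ + b·y₀ + c·z₀.
d = 5·8 + (-3)·1 + 2·2
  = 40 - 3 + 4
  = 41
Equation: 5x - 3y + 2z = 41

5x - 3y + 2z = 41


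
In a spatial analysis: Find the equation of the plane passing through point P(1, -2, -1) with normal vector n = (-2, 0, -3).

The plane through P with normal n = (a, b, c) satisfies n·(r - P) = 0,
i.e. ax + by + cz = a·x₀ + b·y₀ + c·z₀.
d = (-2)·1 + 0·(-2) + (-3)·(-1)
  = -2 + 0 + 3
  = 1
Equation: -2x - 3z = 1

-2x - 3z = 1


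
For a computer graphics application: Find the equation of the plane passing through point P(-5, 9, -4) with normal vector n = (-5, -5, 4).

The plane through P with normal n = (a, b, c) satisfies n·(r - P) = 0,
i.e. ax + by + cz = a·x₀ + b·y₀ + c·z₀.
d = (-5)·(-5) + (-5)·9 + 4·(-4)
  = 25 - 45 - 16
  = -36
Equation: -5x - 5y + 4z = -36

-5x - 5y + 4z = -36


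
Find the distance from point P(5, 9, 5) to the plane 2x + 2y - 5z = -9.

distance = |a·x₀ + b·y₀ + c·z₀ - d| / √(a² + b² + c²)
  = |2·5 + 2·9 + (-5)·5 - (-9)| / √(2² + 2² + (-5)²)
  = |10 + 18 - 25 + 9| / √(4 + 4 + 25)
  = |12| / √33
  = 12 / 5.745
  ≈ 2.089

2.089


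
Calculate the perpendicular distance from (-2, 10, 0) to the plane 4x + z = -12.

distance = |a·x₀ + b·y₀ + c·z₀ - d| / √(a² + b² + c²)
  = |4·(-2) + 0·10 + 1·0 - (-12)| / √(4² + 0² + 1²)
  = |-8 + 0 + 0 + 12| / √(16 + 0 + 1)
  = |4| / √17
  = 4 / 4.123
  ≈ 0.9701

0.9701


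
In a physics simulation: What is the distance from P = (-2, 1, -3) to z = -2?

distance = |a·x₀ + b·y₀ + c·z₀ - d| / √(a² + b² + c²)
  = |0·(-2) + 0·1 + 1·(-3) - (-2)| / √(0² + 0² + 1²)
  = |0 + 0 - 3 + 2| / √(0 + 0 + 1)
  = |-1| / √1
  = 1 / 1
  ≈ 1

1


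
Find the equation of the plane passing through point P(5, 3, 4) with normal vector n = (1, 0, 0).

The plane through P with normal n = (a, b, c) satisfies n·(r - P) = 0,
i.e. ax + by + cz = a·x₀ + b·y₀ + c·z₀.
d = 1·5 + 0·3 + 0·4
  = 5 + 0 + 0
  = 5
Equation: x = 5

x = 5


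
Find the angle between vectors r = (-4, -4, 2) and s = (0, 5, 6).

r·s = (-4)·0 + (-4)·5 + 2·6 = 0 - 20 + 12 = -8
|r| = √((-4)² + (-4)² + 2²) = √36 ≈ 6
|s| = √(0² + 5² + 6²) = √61 ≈ 7.81
cos θ = (r·s)/(|r||s|) = -8/(6·7.81) ≈ -0.1707
θ = arccos(-0.1707) ≈ 99.83°

99.83°


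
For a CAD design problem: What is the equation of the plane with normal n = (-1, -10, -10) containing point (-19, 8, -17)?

The plane through P with normal n = (a, b, c) satisfies n·(r - P) = 0,
i.e. ax + by + cz = a·x₀ + b·y₀ + c·z₀.
d = (-1)·(-19) + (-10)·8 + (-10)·(-17)
  = 19 - 80 + 170
  = 109
Equation: -x - 10y - 10z = 109

-x - 10y - 10z = 109


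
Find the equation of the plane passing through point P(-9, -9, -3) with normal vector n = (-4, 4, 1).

The plane through P with normal n = (a, b, c) satisfies n·(r - P) = 0,
i.e. ax + by + cz = a·x₀ + b·y₀ + c·z₀.
d = (-4)·(-9) + 4·(-9) + 1·(-3)
  = 36 - 36 - 3
  = -3
Equation: -4x + 4y + z = -3

-4x + 4y + z = -3


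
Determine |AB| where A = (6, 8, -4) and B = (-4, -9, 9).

d = √[(x₂-x₁)² + (y₂-y₁)² + (z₂-z₁)²]
  = √[(-10)² + (-17)² + 13²]
  = √[100 + 289 + 169]
  = √558
  ≈ 23.62

23.62


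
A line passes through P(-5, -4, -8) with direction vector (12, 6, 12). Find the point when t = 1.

P(t) = P + t·d
  = (-5 + 12·1, -4 + 6·1, -8 + 12·1)
  = (-5 + 12, -4 + 6, -8 + 12)
  = (7, 2, 4)

(7, 2, 4)


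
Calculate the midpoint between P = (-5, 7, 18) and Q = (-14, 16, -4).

M = ((x₁+x₂)/2, (y₁+y₂)/2, (z₁+z₂)/2)
  = ((-5 - 14)/2, (7 + 16)/2, (18 - 4)/2)
  = (-19/2, 23/2, 14/2)
  = (-9.5, 11.5, 7)

(-9.5, 11.5, 7)


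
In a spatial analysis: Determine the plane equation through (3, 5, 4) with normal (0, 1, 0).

The plane through P with normal n = (a, b, c) satisfies n·(r - P) = 0,
i.e. ax + by + cz = a·x₀ + b·y₀ + c·z₀.
d = 0·3 + 1·5 + 0·4
  = 0 + 5 + 0
  = 5
Equation: y = 5

y = 5


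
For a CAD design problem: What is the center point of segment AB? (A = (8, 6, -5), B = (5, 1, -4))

M = ((x₁+x₂)/2, (y₁+y₂)/2, (z₁+z₂)/2)
  = ((8 + 5)/2, (6 + 1)/2, (-5 - 4)/2)
  = (13/2, 7/2, -9/2)
  = (6.5, 3.5, -4.5)

(6.5, 3.5, -4.5)


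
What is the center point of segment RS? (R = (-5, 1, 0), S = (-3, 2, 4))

M = ((x₁+x₂)/2, (y₁+y₂)/2, (z₁+z₂)/2)
  = ((-5 - 3)/2, (1 + 2)/2, (0 + 4)/2)
  = (-8/2, 3/2, 4/2)
  = (-4, 1.5, 2)

(-4, 1.5, 2)


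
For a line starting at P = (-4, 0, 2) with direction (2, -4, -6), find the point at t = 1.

P(t) = P + t·d
  = (-4 + 2·1, 0 + (-4)·1, 2 + (-6)·1)
  = (-4 + 2, 0 - 4, 2 - 6)
  = (-2, -4, -4)

(-2, -4, -4)


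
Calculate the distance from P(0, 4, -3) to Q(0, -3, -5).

d = √[(x₂-x₁)² + (y₂-y₁)² + (z₂-z₁)²]
  = √[0² + (-7)² + (-2)²]
  = √[0 + 49 + 4]
  = √53
  ≈ 7.28

7.28


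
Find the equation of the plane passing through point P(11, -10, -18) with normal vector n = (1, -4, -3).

The plane through P with normal n = (a, b, c) satisfies n·(r - P) = 0,
i.e. ax + by + cz = a·x₀ + b·y₀ + c·z₀.
d = 1·11 + (-4)·(-10) + (-3)·(-18)
  = 11 + 40 + 54
  = 105
Equation: x - 4y - 3z = 105

x - 4y - 3z = 105


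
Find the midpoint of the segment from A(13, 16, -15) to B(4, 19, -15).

M = ((x₁+x₂)/2, (y₁+y₂)/2, (z₁+z₂)/2)
  = ((13 + 4)/2, (16 + 19)/2, (-15 - 15)/2)
  = (17/2, 35/2, -30/2)
  = (8.5, 17.5, -15)

(8.5, 17.5, -15)


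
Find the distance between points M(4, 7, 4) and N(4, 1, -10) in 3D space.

d = √[(x₂-x₁)² + (y₂-y₁)² + (z₂-z₁)²]
  = √[0² + (-6)² + (-14)²]
  = √[0 + 36 + 196]
  = √232
  ≈ 15.23

15.23


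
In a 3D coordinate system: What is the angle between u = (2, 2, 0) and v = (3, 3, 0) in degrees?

u·v = 2·3 + 2·3 + 0·0 = 6 + 6 + 0 = 12
|u| = √(2² + 2² + 0²) = √8 ≈ 2.828
|v| = √(3² + 3² + 0²) = √18 ≈ 4.243
cos θ = (u·v)/(|u||v|) = 12/(2.828·4.243) ≈ 1
θ = arccos(1) ≈ 0°

0°


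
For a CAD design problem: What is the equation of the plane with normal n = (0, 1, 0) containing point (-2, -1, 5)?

The plane through P with normal n = (a, b, c) satisfies n·(r - P) = 0,
i.e. ax + by + cz = a·x₀ + b·y₀ + c·z₀.
d = 0·(-2) + 1·(-1) + 0·5
  = 0 - 1 + 0
  = -1
Equation: y = -1

y = -1


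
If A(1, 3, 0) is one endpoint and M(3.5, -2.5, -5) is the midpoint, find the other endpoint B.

B = 2M - A
  = (2·3.5 - 1, 2·(-2.5) - 3, 2·(-5) - 0)
  = (7 - 1, -5 - 3, -10 + 0)
  = (6, -8, -10)

(6, -8, -10)


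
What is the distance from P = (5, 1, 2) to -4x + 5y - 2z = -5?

distance = |a·x₀ + b·y₀ + c·z₀ - d| / √(a² + b² + c²)
  = |(-4)·5 + 5·1 + (-2)·2 - (-5)| / √((-4)² + 5² + (-2)²)
  = |-20 + 5 - 4 + 5| / √(16 + 25 + 4)
  = |-14| / √45
  = 14 / 6.708
  ≈ 2.087

2.087


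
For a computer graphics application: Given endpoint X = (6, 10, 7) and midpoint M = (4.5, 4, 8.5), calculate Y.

Y = 2M - X
  = (2·4.5 - 6, 2·4 - 10, 2·8.5 - 7)
  = (9 - 6, 8 - 10, 17 - 7)
  = (3, -2, 10)

(3, -2, 10)


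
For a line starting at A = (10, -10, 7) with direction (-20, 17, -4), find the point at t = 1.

P(t) = A + t·d
  = (10 + (-20)·1, -10 + 17·1, 7 + (-4)·1)
  = (10 - 20, -10 + 17, 7 - 4)
  = (-10, 7, 3)

(-10, 7, 3)


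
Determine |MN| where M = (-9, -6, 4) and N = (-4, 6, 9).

d = √[(x₂-x₁)² + (y₂-y₁)² + (z₂-z₁)²]
  = √[5² + 12² + 5²]
  = √[25 + 144 + 25]
  = √194
  ≈ 13.93

13.93


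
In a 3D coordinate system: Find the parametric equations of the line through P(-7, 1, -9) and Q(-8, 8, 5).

Direction vector d = Q - P = (-8 + 7, 8 - 1, 5 + 9) = (-1, 7, 14)
Parametric form r = P + t·d:
x = -7 - t, y = 1 + 7t, z = -9 + 14t

x = -7 - t, y = 1 + 7t, z = -9 + 14t


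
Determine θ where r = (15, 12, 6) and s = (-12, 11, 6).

r·s = 15·(-12) + 12·11 + 6·6 = -180 + 132 + 36 = -12
|r| = √(15² + 12² + 6²) = √405 ≈ 20.12
|s| = √((-12)² + 11² + 6²) = √301 ≈ 17.35
cos θ = (r·s)/(|r||s|) = -12/(20.12·17.35) ≈ -0.03437
θ = arccos(-0.03437) ≈ 91.97°

91.97°


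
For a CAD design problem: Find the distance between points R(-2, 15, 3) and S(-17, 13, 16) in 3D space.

d = √[(x₂-x₁)² + (y₂-y₁)² + (z₂-z₁)²]
  = √[(-15)² + (-2)² + 13²]
  = √[225 + 4 + 169]
  = √398
  ≈ 19.95

19.95


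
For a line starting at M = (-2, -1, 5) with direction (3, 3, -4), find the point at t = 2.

P(t) = M + t·d
  = (-2 + 3·2, -1 + 3·2, 5 + (-4)·2)
  = (-2 + 6, -1 + 6, 5 - 8)
  = (4, 5, -3)

(4, 5, -3)


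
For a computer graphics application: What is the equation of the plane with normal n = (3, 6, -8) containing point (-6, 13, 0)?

The plane through P with normal n = (a, b, c) satisfies n·(r - P) = 0,
i.e. ax + by + cz = a·x₀ + b·y₀ + c·z₀.
d = 3·(-6) + 6·13 + (-8)·0
  = -18 + 78 + 0
  = 60
Equation: 3x + 6y - 8z = 60

3x + 6y - 8z = 60


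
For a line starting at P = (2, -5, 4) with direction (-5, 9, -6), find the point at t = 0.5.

P(t) = P + t·d
  = (2 + (-5)·0.5, -5 + 9·0.5, 4 + (-6)·0.5)
  = (2 - 2.5, -5 + 4.5, 4 - 3)
  = (-0.5, -0.5, 1)

(-0.5, -0.5, 1)


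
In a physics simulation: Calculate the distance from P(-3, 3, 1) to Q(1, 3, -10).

d = √[(x₂-x₁)² + (y₂-y₁)² + (z₂-z₁)²]
  = √[4² + 0² + (-11)²]
  = √[16 + 0 + 121]
  = √137
  ≈ 11.7

11.7


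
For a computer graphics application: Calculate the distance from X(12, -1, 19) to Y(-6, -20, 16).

d = √[(x₂-x₁)² + (y₂-y₁)² + (z₂-z₁)²]
  = √[(-18)² + (-19)² + (-3)²]
  = √[324 + 361 + 9]
  = √694
  ≈ 26.34

26.34


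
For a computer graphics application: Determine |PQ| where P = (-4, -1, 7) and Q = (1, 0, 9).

d = √[(x₂-x₁)² + (y₂-y₁)² + (z₂-z₁)²]
  = √[5² + 1² + 2²]
  = √[25 + 1 + 4]
  = √30
  ≈ 5.477

5.477


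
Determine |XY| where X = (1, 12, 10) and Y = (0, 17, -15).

d = √[(x₂-x₁)² + (y₂-y₁)² + (z₂-z₁)²]
  = √[(-1)² + 5² + (-25)²]
  = √[1 + 25 + 625]
  = √651
  ≈ 25.51

25.51


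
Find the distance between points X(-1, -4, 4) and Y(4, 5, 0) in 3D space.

d = √[(x₂-x₁)² + (y₂-y₁)² + (z₂-z₁)²]
  = √[5² + 9² + (-4)²]
  = √[25 + 81 + 16]
  = √122
  ≈ 11.05

11.05


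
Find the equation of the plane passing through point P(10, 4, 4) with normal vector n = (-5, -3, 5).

The plane through P with normal n = (a, b, c) satisfies n·(r - P) = 0,
i.e. ax + by + cz = a·x₀ + b·y₀ + c·z₀.
d = (-5)·10 + (-3)·4 + 5·4
  = -50 - 12 + 20
  = -42
Equation: -5x - 3y + 5z = -42

-5x - 3y + 5z = -42


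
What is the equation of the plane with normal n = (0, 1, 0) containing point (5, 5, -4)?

The plane through P with normal n = (a, b, c) satisfies n·(r - P) = 0,
i.e. ax + by + cz = a·x₀ + b·y₀ + c·z₀.
d = 0·5 + 1·5 + 0·(-4)
  = 0 + 5 + 0
  = 5
Equation: y = 5

y = 5


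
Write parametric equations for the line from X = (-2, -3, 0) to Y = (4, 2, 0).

Direction vector d = Y - X = (4 + 2, 2 + 3, 0 + 0) = (6, 5, 0)
Parametric form r = X + t·d:
x = -2 + 6t, y = -3 + 5t, z = 0

x = -2 + 6t, y = -3 + 5t, z = 0


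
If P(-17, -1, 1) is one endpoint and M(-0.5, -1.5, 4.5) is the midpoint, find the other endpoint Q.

Q = 2M - P
  = (2·(-0.5) - (-17), 2·(-1.5) - (-1), 2·4.5 - 1)
  = (-1 + 17, -3 + 1, 9 - 1)
  = (16, -2, 8)

(16, -2, 8)


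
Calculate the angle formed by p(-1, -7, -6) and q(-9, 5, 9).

p·q = (-1)·(-9) + (-7)·5 + (-6)·9 = 9 - 35 - 54 = -80
|p| = √((-1)² + (-7)² + (-6)²) = √86 ≈ 9.274
|q| = √((-9)² + 5² + 9²) = √187 ≈ 13.67
cos θ = (p·q)/(|p||q|) = -80/(9.274·13.67) ≈ -0.6308
θ = arccos(-0.6308) ≈ 129.1°

129.1°


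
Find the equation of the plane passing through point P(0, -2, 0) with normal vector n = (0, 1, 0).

The plane through P with normal n = (a, b, c) satisfies n·(r - P) = 0,
i.e. ax + by + cz = a·x₀ + b·y₀ + c·z₀.
d = 0·0 + 1·(-2) + 0·0
  = 0 - 2 + 0
  = -2
Equation: y = -2

y = -2


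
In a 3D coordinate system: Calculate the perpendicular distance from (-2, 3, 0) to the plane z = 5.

distance = |a·x₀ + b·y₀ + c·z₀ - d| / √(a² + b² + c²)
  = |0·(-2) + 0·3 + 1·0 - 5| / √(0² + 0² + 1²)
  = |0 + 0 + 0 - 5| / √(0 + 0 + 1)
  = |-5| / √1
  = 5 / 1
  ≈ 5

5


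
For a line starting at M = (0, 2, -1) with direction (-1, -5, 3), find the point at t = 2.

P(t) = M + t·d
  = (0 + (-1)·2, 2 + (-5)·2, -1 + 3·2)
  = (0 - 2, 2 - 10, -1 + 6)
  = (-2, -8, 5)

(-2, -8, 5)


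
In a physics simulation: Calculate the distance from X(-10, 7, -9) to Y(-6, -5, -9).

d = √[(x₂-x₁)² + (y₂-y₁)² + (z₂-z₁)²]
  = √[4² + (-12)² + 0²]
  = √[16 + 144 + 0]
  = √160
  ≈ 12.65

12.65


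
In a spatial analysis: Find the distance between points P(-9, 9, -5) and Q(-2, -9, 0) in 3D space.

d = √[(x₂-x₁)² + (y₂-y₁)² + (z₂-z₁)²]
  = √[7² + (-18)² + 5²]
  = √[49 + 324 + 25]
  = √398
  ≈ 19.95

19.95


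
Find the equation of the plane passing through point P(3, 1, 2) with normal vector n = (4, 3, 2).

The plane through P with normal n = (a, b, c) satisfies n·(r - P) = 0,
i.e. ax + by + cz = a·x₀ + b·y₀ + c·z₀.
d = 4·3 + 3·1 + 2·2
  = 12 + 3 + 4
  = 19
Equation: 4x + 3y + 2z = 19

4x + 3y + 2z = 19


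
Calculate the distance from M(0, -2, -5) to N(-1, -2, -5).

d = √[(x₂-x₁)² + (y₂-y₁)² + (z₂-z₁)²]
  = √[(-1)² + 0² + 0²]
  = √[1 + 0 + 0]
  = √1
  ≈ 1

1


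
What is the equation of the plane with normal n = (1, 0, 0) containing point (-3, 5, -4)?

The plane through P with normal n = (a, b, c) satisfies n·(r - P) = 0,
i.e. ax + by + cz = a·x₀ + b·y₀ + c·z₀.
d = 1·(-3) + 0·5 + 0·(-4)
  = -3 + 0 + 0
  = -3
Equation: x = -3

x = -3


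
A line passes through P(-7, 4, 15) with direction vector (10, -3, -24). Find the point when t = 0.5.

P(t) = P + t·d
  = (-7 + 10·0.5, 4 + (-3)·0.5, 15 + (-24)·0.5)
  = (-7 + 5, 4 - 1.5, 15 - 12)
  = (-2, 2.5, 3)

(-2, 2.5, 3)


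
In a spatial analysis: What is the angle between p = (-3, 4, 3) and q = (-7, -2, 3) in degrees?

p·q = (-3)·(-7) + 4·(-2) + 3·3 = 21 - 8 + 9 = 22
|p| = √((-3)² + 4² + 3²) = √34 ≈ 5.831
|q| = √((-7)² + (-2)² + 3²) = √62 ≈ 7.874
cos θ = (p·q)/(|p||q|) = 22/(5.831·7.874) ≈ 0.4792
θ = arccos(0.4792) ≈ 61.37°

61.37°


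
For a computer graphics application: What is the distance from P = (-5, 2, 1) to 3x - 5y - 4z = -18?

distance = |a·x₀ + b·y₀ + c·z₀ - d| / √(a² + b² + c²)
  = |3·(-5) + (-5)·2 + (-4)·1 - (-18)| / √(3² + (-5)² + (-4)²)
  = |-15 - 10 - 4 + 18| / √(9 + 25 + 16)
  = |-11| / √50
  = 11 / 7.071
  ≈ 1.556

1.556


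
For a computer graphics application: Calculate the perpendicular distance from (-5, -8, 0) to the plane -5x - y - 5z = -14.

distance = |a·x₀ + b·y₀ + c·z₀ - d| / √(a² + b² + c²)
  = |(-5)·(-5) + (-1)·(-8) + (-5)·0 - (-14)| / √((-5)² + (-1)² + (-5)²)
  = |25 + 8 + 0 + 14| / √(25 + 1 + 25)
  = |47| / √51
  = 47 / 7.141
  ≈ 6.581

6.581


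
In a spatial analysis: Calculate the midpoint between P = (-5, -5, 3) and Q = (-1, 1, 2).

M = ((x₁+x₂)/2, (y₁+y₂)/2, (z₁+z₂)/2)
  = ((-5 - 1)/2, (-5 + 1)/2, (3 + 2)/2)
  = (-6/2, -4/2, 5/2)
  = (-3, -2, 2.5)

(-3, -2, 2.5)


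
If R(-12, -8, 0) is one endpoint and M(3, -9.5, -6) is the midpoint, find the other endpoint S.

S = 2M - R
  = (2·3 - (-12), 2·(-9.5) - (-8), 2·(-6) - 0)
  = (6 + 12, -19 + 8, -12 + 0)
  = (18, -11, -12)

(18, -11, -12)


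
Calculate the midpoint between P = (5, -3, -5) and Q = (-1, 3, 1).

M = ((x₁+x₂)/2, (y₁+y₂)/2, (z₁+z₂)/2)
  = ((5 - 1)/2, (-3 + 3)/2, (-5 + 1)/2)
  = (4/2, 0/2, -4/2)
  = (2, 0, -2)

(2, 0, -2)


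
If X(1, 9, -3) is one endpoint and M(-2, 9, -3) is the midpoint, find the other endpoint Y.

Y = 2M - X
  = (2·(-2) - 1, 2·9 - 9, 2·(-3) - (-3))
  = (-4 - 1, 18 - 9, -6 + 3)
  = (-5, 9, -3)

(-5, 9, -3)


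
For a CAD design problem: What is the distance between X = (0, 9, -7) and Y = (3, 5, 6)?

d = √[(x₂-x₁)² + (y₂-y₁)² + (z₂-z₁)²]
  = √[3² + (-4)² + 13²]
  = √[9 + 16 + 169]
  = √194
  ≈ 13.93

13.93


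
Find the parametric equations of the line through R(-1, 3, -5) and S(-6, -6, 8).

Direction vector d = S - R = (-6 + 1, -6 - 3, 8 + 5) = (-5, -9, 13)
Parametric form r = R + t·d:
x = -1 - 5t, y = 3 - 9t, z = -5 + 13t

x = -1 - 5t, y = 3 - 9t, z = -5 + 13t


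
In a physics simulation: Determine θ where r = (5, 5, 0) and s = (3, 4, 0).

r·s = 5·3 + 5·4 + 0·0 = 15 + 20 + 0 = 35
|r| = √(5² + 5² + 0²) = √50 ≈ 7.071
|s| = √(3² + 4² + 0²) = √25 ≈ 5
cos θ = (r·s)/(|r||s|) = 35/(7.071·5) ≈ 0.9899
θ = arccos(0.9899) ≈ 8.13°

8.13°


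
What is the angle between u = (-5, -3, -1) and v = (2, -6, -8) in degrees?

u·v = (-5)·2 + (-3)·(-6) + (-1)·(-8) = -10 + 18 + 8 = 16
|u| = √((-5)² + (-3)² + (-1)²) = √35 ≈ 5.916
|v| = √(2² + (-6)² + (-8)²) = √104 ≈ 10.2
cos θ = (u·v)/(|u||v|) = 16/(5.916·10.2) ≈ 0.2652
θ = arccos(0.2652) ≈ 74.62°

74.62°


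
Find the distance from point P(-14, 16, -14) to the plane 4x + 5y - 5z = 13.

distance = |a·x₀ + b·y₀ + c·z₀ - d| / √(a² + b² + c²)
  = |4·(-14) + 5·16 + (-5)·(-14) - 13| / √(4² + 5² + (-5)²)
  = |-56 + 80 + 70 - 13| / √(16 + 25 + 25)
  = |81| / √66
  = 81 / 8.124
  ≈ 9.97

9.97


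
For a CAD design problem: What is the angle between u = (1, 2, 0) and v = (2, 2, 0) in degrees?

u·v = 1·2 + 2·2 + 0·0 = 2 + 4 + 0 = 6
|u| = √(1² + 2² + 0²) = √5 ≈ 2.236
|v| = √(2² + 2² + 0²) = √8 ≈ 2.828
cos θ = (u·v)/(|u||v|) = 6/(2.236·2.828) ≈ 0.9487
θ = arccos(0.9487) ≈ 18.43°

18.43°


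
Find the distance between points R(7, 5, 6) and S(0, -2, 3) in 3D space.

d = √[(x₂-x₁)² + (y₂-y₁)² + (z₂-z₁)²]
  = √[(-7)² + (-7)² + (-3)²]
  = √[49 + 49 + 9]
  = √107
  ≈ 10.34

10.34


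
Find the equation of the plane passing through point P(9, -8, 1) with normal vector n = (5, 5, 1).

The plane through P with normal n = (a, b, c) satisfies n·(r - P) = 0,
i.e. ax + by + cz = a·x₀ + b·y₀ + c·z₀.
d = 5·9 + 5·(-8) + 1·1
  = 45 - 40 + 1
  = 6
Equation: 5x + 5y + z = 6

5x + 5y + z = 6


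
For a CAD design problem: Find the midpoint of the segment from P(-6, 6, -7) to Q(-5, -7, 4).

M = ((x₁+x₂)/2, (y₁+y₂)/2, (z₁+z₂)/2)
  = ((-6 - 5)/2, (6 - 7)/2, (-7 + 4)/2)
  = (-11/2, -1/2, -3/2)
  = (-5.5, -0.5, -1.5)

(-5.5, -0.5, -1.5)


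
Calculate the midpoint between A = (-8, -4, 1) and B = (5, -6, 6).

M = ((x₁+x₂)/2, (y₁+y₂)/2, (z₁+z₂)/2)
  = ((-8 + 5)/2, (-4 - 6)/2, (1 + 6)/2)
  = (-3/2, -10/2, 7/2)
  = (-1.5, -5, 3.5)

(-1.5, -5, 3.5)


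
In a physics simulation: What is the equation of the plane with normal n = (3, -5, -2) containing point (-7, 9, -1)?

The plane through P with normal n = (a, b, c) satisfies n·(r - P) = 0,
i.e. ax + by + cz = a·x₀ + b·y₀ + c·z₀.
d = 3·(-7) + (-5)·9 + (-2)·(-1)
  = -21 - 45 + 2
  = -64
Equation: 3x - 5y - 2z = -64

3x - 5y - 2z = -64


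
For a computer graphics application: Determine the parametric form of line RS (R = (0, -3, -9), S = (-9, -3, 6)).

Direction vector d = S - R = (-9 + 0, -3 + 3, 6 + 9) = (-9, 0, 15)
Parametric form r = R + t·d:
x = 0 - 9t, y = -3, z = -9 + 15t

x = 0 - 9t, y = -3, z = -9 + 15t


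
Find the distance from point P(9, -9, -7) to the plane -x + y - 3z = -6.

distance = |a·x₀ + b·y₀ + c·z₀ - d| / √(a² + b² + c²)
  = |(-1)·9 + 1·(-9) + (-3)·(-7) - (-6)| / √((-1)² + 1² + (-3)²)
  = |-9 - 9 + 21 + 6| / √(1 + 1 + 9)
  = |9| / √11
  = 9 / 3.317
  ≈ 2.714

2.714


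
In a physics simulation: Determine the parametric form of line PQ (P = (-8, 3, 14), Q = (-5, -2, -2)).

Direction vector d = Q - P = (-5 + 8, -2 - 3, -2 - 14) = (3, -5, -16)
Parametric form r = P + t·d:
x = -8 + 3t, y = 3 - 5t, z = 14 - 16t

x = -8 + 3t, y = 3 - 5t, z = 14 - 16t


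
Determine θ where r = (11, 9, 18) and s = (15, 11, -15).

r·s = 11·15 + 9·11 + 18·(-15) = 165 + 99 - 270 = -6
|r| = √(11² + 9² + 18²) = √526 ≈ 22.93
|s| = √(15² + 11² + (-15)²) = √571 ≈ 23.9
cos θ = (r·s)/(|r||s|) = -6/(22.93·23.9) ≈ -0.01095
θ = arccos(-0.01095) ≈ 90.63°

90.63°


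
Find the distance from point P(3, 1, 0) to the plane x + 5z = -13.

distance = |a·x₀ + b·y₀ + c·z₀ - d| / √(a² + b² + c²)
  = |1·3 + 0·1 + 5·0 - (-13)| / √(1² + 0² + 5²)
  = |3 + 0 + 0 + 13| / √(1 + 0 + 25)
  = |16| / √26
  = 16 / 5.099
  ≈ 3.138

3.138


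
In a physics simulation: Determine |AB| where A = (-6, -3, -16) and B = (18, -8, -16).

d = √[(x₂-x₁)² + (y₂-y₁)² + (z₂-z₁)²]
  = √[24² + (-5)² + 0²]
  = √[576 + 25 + 0]
  = √601
  ≈ 24.52

24.52


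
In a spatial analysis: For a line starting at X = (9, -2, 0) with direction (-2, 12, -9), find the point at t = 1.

P(t) = X + t·d
  = (9 + (-2)·1, -2 + 12·1, 0 + (-9)·1)
  = (9 - 2, -2 + 12, 0 - 9)
  = (7, 10, -9)

(7, 10, -9)


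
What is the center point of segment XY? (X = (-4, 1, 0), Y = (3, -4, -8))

M = ((x₁+x₂)/2, (y₁+y₂)/2, (z₁+z₂)/2)
  = ((-4 + 3)/2, (1 - 4)/2, (0 - 8)/2)
  = (-1/2, -3/2, -8/2)
  = (-0.5, -1.5, -4)

(-0.5, -1.5, -4)


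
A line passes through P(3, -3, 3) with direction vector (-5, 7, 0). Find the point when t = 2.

P(t) = P + t·d
  = (3 + (-5)·2, -3 + 7·2, 3 + 0·2)
  = (3 - 10, -3 + 14, 3 + 0)
  = (-7, 11, 3)

(-7, 11, 3)


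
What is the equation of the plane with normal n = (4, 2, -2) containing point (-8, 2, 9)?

The plane through P with normal n = (a, b, c) satisfies n·(r - P) = 0,
i.e. ax + by + cz = a·x₀ + b·y₀ + c·z₀.
d = 4·(-8) + 2·2 + (-2)·9
  = -32 + 4 - 18
  = -46
Equation: 4x + 2y - 2z = -46

4x + 2y - 2z = -46


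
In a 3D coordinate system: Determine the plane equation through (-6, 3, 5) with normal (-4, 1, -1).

The plane through P with normal n = (a, b, c) satisfies n·(r - P) = 0,
i.e. ax + by + cz = a·x₀ + b·y₀ + c·z₀.
d = (-4)·(-6) + 1·3 + (-1)·5
  = 24 + 3 - 5
  = 22
Equation: -4x + y - z = 22

-4x + y - z = 22


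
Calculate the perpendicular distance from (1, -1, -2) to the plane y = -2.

distance = |a·x₀ + b·y₀ + c·z₀ - d| / √(a² + b² + c²)
  = |0·1 + 1·(-1) + 0·(-2) - (-2)| / √(0² + 1² + 0²)
  = |0 - 1 + 0 + 2| / √(0 + 1 + 0)
  = |1| / √1
  = 1 / 1
  ≈ 1

1


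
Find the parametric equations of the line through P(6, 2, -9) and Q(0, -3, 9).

Direction vector d = Q - P = (0 - 6, -3 - 2, 9 + 9) = (-6, -5, 18)
Parametric form r = P + t·d:
x = 6 - 6t, y = 2 - 5t, z = -9 + 18t

x = 6 - 6t, y = 2 - 5t, z = -9 + 18t


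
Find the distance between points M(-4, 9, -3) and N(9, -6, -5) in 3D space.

d = √[(x₂-x₁)² + (y₂-y₁)² + (z₂-z₁)²]
  = √[13² + (-15)² + (-2)²]
  = √[169 + 225 + 4]
  = √398
  ≈ 19.95

19.95


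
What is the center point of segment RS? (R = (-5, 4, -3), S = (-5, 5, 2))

M = ((x₁+x₂)/2, (y₁+y₂)/2, (z₁+z₂)/2)
  = ((-5 - 5)/2, (4 + 5)/2, (-3 + 2)/2)
  = (-10/2, 9/2, -1/2)
  = (-5, 4.5, -0.5)

(-5, 4.5, -0.5)


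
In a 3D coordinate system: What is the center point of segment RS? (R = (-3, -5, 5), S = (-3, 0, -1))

M = ((x₁+x₂)/2, (y₁+y₂)/2, (z₁+z₂)/2)
  = ((-3 - 3)/2, (-5 + 0)/2, (5 - 1)/2)
  = (-6/2, -5/2, 4/2)
  = (-3, -2.5, 2)

(-3, -2.5, 2)


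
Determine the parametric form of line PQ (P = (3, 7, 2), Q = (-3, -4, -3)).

Direction vector d = Q - P = (-3 - 3, -4 - 7, -3 - 2) = (-6, -11, -5)
Parametric form r = P + t·d:
x = 3 - 6t, y = 7 - 11t, z = 2 - 5t

x = 3 - 6t, y = 7 - 11t, z = 2 - 5t


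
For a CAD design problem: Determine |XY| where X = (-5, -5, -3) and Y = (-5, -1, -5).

d = √[(x₂-x₁)² + (y₂-y₁)² + (z₂-z₁)²]
  = √[0² + 4² + (-2)²]
  = √[0 + 16 + 4]
  = √20
  ≈ 4.472

4.472


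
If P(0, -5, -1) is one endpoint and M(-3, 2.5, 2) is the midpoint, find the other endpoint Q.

Q = 2M - P
  = (2·(-3) - 0, 2·2.5 - (-5), 2·2 - (-1))
  = (-6 + 0, 5 + 5, 4 + 1)
  = (-6, 10, 5)

(-6, 10, 5)


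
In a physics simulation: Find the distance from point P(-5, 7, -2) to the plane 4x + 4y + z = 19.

distance = |a·x₀ + b·y₀ + c·z₀ - d| / √(a² + b² + c²)
  = |4·(-5) + 4·7 + 1·(-2) - 19| / √(4² + 4² + 1²)
  = |-20 + 28 - 2 - 19| / √(16 + 16 + 1)
  = |-13| / √33
  = 13 / 5.745
  ≈ 2.263

2.263


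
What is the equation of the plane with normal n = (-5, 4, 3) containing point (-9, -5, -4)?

The plane through P with normal n = (a, b, c) satisfies n·(r - P) = 0,
i.e. ax + by + cz = a·x₀ + b·y₀ + c·z₀.
d = (-5)·(-9) + 4·(-5) + 3·(-4)
  = 45 - 20 - 12
  = 13
Equation: -5x + 4y + 3z = 13

-5x + 4y + 3z = 13


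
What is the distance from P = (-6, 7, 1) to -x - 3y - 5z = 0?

distance = |a·x₀ + b·y₀ + c·z₀ - d| / √(a² + b² + c²)
  = |(-1)·(-6) + (-3)·7 + (-5)·1 - 0| / √((-1)² + (-3)² + (-5)²)
  = |6 - 21 - 5 + 0| / √(1 + 9 + 25)
  = |-20| / √35
  = 20 / 5.916
  ≈ 3.381

3.381


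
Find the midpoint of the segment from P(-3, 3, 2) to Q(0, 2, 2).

M = ((x₁+x₂)/2, (y₁+y₂)/2, (z₁+z₂)/2)
  = ((-3 + 0)/2, (3 + 2)/2, (2 + 2)/2)
  = (-3/2, 5/2, 4/2)
  = (-1.5, 2.5, 2)

(-1.5, 2.5, 2)


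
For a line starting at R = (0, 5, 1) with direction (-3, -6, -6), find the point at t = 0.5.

P(t) = R + t·d
  = (0 + (-3)·0.5, 5 + (-6)·0.5, 1 + (-6)·0.5)
  = (0 - 1.5, 5 - 3, 1 - 3)
  = (-1.5, 2, -2)

(-1.5, 2, -2)


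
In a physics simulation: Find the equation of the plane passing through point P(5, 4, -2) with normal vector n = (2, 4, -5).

The plane through P with normal n = (a, b, c) satisfies n·(r - P) = 0,
i.e. ax + by + cz = a·x₀ + b·y₀ + c·z₀.
d = 2·5 + 4·4 + (-5)·(-2)
  = 10 + 16 + 10
  = 36
Equation: 2x + 4y - 5z = 36

2x + 4y - 5z = 36


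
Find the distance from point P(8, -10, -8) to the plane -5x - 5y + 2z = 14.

distance = |a·x₀ + b·y₀ + c·z₀ - d| / √(a² + b² + c²)
  = |(-5)·8 + (-5)·(-10) + 2·(-8) - 14| / √((-5)² + (-5)² + 2²)
  = |-40 + 50 - 16 - 14| / √(25 + 25 + 4)
  = |-20| / √54
  = 20 / 7.348
  ≈ 2.722

2.722


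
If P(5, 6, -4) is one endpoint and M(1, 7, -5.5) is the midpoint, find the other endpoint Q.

Q = 2M - P
  = (2·1 - 5, 2·7 - 6, 2·(-5.5) - (-4))
  = (2 - 5, 14 - 6, -11 + 4)
  = (-3, 8, -7)

(-3, 8, -7)


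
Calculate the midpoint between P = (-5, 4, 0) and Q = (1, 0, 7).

M = ((x₁+x₂)/2, (y₁+y₂)/2, (z₁+z₂)/2)
  = ((-5 + 1)/2, (4 + 0)/2, (0 + 7)/2)
  = (-4/2, 4/2, 7/2)
  = (-2, 2, 3.5)

(-2, 2, 3.5)


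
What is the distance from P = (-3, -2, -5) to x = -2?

distance = |a·x₀ + b·y₀ + c·z₀ - d| / √(a² + b² + c²)
  = |1·(-3) + 0·(-2) + 0·(-5) - (-2)| / √(1² + 0² + 0²)
  = |-3 + 0 + 0 + 2| / √(1 + 0 + 0)
  = |-1| / √1
  = 1 / 1
  ≈ 1

1


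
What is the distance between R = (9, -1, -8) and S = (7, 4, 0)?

d = √[(x₂-x₁)² + (y₂-y₁)² + (z₂-z₁)²]
  = √[(-2)² + 5² + 8²]
  = √[4 + 25 + 64]
  = √93
  ≈ 9.644

9.644


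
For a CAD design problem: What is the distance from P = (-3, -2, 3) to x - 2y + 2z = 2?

distance = |a·x₀ + b·y₀ + c·z₀ - d| / √(a² + b² + c²)
  = |1·(-3) + (-2)·(-2) + 2·3 - 2| / √(1² + (-2)² + 2²)
  = |-3 + 4 + 6 - 2| / √(1 + 4 + 4)
  = |5| / √9
  = 5 / 3
  ≈ 1.667

1.667


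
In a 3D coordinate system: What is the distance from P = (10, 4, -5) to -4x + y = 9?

distance = |a·x₀ + b·y₀ + c·z₀ - d| / √(a² + b² + c²)
  = |(-4)·10 + 1·4 + 0·(-5) - 9| / √((-4)² + 1² + 0²)
  = |-40 + 4 + 0 - 9| / √(16 + 1 + 0)
  = |-45| / √17
  = 45 / 4.123
  ≈ 10.91

10.91


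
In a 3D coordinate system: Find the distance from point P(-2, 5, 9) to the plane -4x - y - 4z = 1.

distance = |a·x₀ + b·y₀ + c·z₀ - d| / √(a² + b² + c²)
  = |(-4)·(-2) + (-1)·5 + (-4)·9 - 1| / √((-4)² + (-1)² + (-4)²)
  = |8 - 5 - 36 - 1| / √(16 + 1 + 16)
  = |-34| / √33
  = 34 / 5.745
  ≈ 5.919

5.919


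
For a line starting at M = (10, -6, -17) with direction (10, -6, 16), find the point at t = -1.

P(t) = M + t·d
  = (10 + 10·(-1), -6 + (-6)·(-1), -17 + 16·(-1))
  = (10 - 10, -6 + 6, -17 - 16)
  = (0, 0, -33)

(0, 0, -33)


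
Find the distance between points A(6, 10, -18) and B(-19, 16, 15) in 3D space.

d = √[(x₂-x₁)² + (y₂-y₁)² + (z₂-z₁)²]
  = √[(-25)² + 6² + 33²]
  = √[625 + 36 + 1089]
  = √1750
  ≈ 41.83

41.83


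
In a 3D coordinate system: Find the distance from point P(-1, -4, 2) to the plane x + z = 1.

distance = |a·x₀ + b·y₀ + c·z₀ - d| / √(a² + b² + c²)
  = |1·(-1) + 0·(-4) + 1·2 - 1| / √(1² + 0² + 1²)
  = |-1 + 0 + 2 - 1| / √(1 + 0 + 1)
  = |0| / √2
  = 0 / 1.414
  ≈ 0

0


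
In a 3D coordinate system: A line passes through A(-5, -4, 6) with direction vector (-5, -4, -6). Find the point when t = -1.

P(t) = A + t·d
  = (-5 + (-5)·(-1), -4 + (-4)·(-1), 6 + (-6)·(-1))
  = (-5 + 5, -4 + 4, 6 + 6)
  = (0, 0, 12)

(0, 0, 12)


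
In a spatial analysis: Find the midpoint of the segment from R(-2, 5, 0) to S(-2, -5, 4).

M = ((x₁+x₂)/2, (y₁+y₂)/2, (z₁+z₂)/2)
  = ((-2 - 2)/2, (5 - 5)/2, (0 + 4)/2)
  = (-4/2, 0/2, 4/2)
  = (-2, 0, 2)

(-2, 0, 2)


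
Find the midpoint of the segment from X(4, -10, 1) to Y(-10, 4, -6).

M = ((x₁+x₂)/2, (y₁+y₂)/2, (z₁+z₂)/2)
  = ((4 - 10)/2, (-10 + 4)/2, (1 - 6)/2)
  = (-6/2, -6/2, -5/2)
  = (-3, -3, -2.5)

(-3, -3, -2.5)


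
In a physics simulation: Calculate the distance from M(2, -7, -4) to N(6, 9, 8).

d = √[(x₂-x₁)² + (y₂-y₁)² + (z₂-z₁)²]
  = √[4² + 16² + 12²]
  = √[16 + 256 + 144]
  = √416
  ≈ 20.4

20.4


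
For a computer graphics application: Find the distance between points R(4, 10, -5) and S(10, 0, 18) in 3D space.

d = √[(x₂-x₁)² + (y₂-y₁)² + (z₂-z₁)²]
  = √[6² + (-10)² + 23²]
  = √[36 + 100 + 529]
  = √665
  ≈ 25.79

25.79


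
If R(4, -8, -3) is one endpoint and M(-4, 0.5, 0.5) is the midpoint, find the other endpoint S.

S = 2M - R
  = (2·(-4) - 4, 2·0.5 - (-8), 2·0.5 - (-3))
  = (-8 - 4, 1 + 8, 1 + 3)
  = (-12, 9, 4)

(-12, 9, 4)


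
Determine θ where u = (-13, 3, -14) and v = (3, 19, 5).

u·v = (-13)·3 + 3·19 + (-14)·5 = -39 + 57 - 70 = -52
|u| = √((-13)² + 3² + (-14)²) = √374 ≈ 19.34
|v| = √(3² + 19² + 5²) = √395 ≈ 19.87
cos θ = (u·v)/(|u||v|) = -52/(19.34·19.87) ≈ -0.1353
θ = arccos(-0.1353) ≈ 97.78°

97.78°


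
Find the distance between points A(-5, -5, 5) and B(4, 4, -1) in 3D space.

d = √[(x₂-x₁)² + (y₂-y₁)² + (z₂-z₁)²]
  = √[9² + 9² + (-6)²]
  = √[81 + 81 + 36]
  = √198
  ≈ 14.07

14.07


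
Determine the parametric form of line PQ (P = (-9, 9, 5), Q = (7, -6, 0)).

Direction vector d = Q - P = (7 + 9, -6 - 9, 0 - 5) = (16, -15, -5)
Parametric form r = P + t·d:
x = -9 + 16t, y = 9 - 15t, z = 5 - 5t

x = -9 + 16t, y = 9 - 15t, z = 5 - 5t


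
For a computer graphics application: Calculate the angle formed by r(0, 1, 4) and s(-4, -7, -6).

r·s = 0·(-4) + 1·(-7) + 4·(-6) = 0 - 7 - 24 = -31
|r| = √(0² + 1² + 4²) = √17 ≈ 4.123
|s| = √((-4)² + (-7)² + (-6)²) = √101 ≈ 10.05
cos θ = (r·s)/(|r||s|) = -31/(4.123·10.05) ≈ -0.7481
θ = arccos(-0.7481) ≈ 138.4°

138.4°


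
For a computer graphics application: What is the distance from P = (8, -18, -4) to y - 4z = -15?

distance = |a·x₀ + b·y₀ + c·z₀ - d| / √(a² + b² + c²)
  = |0·8 + 1·(-18) + (-4)·(-4) - (-15)| / √(0² + 1² + (-4)²)
  = |0 - 18 + 16 + 15| / √(0 + 1 + 16)
  = |13| / √17
  = 13 / 4.123
  ≈ 3.153

3.153


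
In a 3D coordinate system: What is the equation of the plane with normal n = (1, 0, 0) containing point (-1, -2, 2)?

The plane through P with normal n = (a, b, c) satisfies n·(r - P) = 0,
i.e. ax + by + cz = a·x₀ + b·y₀ + c·z₀.
d = 1·(-1) + 0·(-2) + 0·2
  = -1 + 0 + 0
  = -1
Equation: x = -1

x = -1


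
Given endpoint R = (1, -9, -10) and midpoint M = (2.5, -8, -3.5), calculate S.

S = 2M - R
  = (2·2.5 - 1, 2·(-8) - (-9), 2·(-3.5) - (-10))
  = (5 - 1, -16 + 9, -7 + 10)
  = (4, -7, 3)

(4, -7, 3)


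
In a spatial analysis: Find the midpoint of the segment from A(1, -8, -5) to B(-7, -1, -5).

M = ((x₁+x₂)/2, (y₁+y₂)/2, (z₁+z₂)/2)
  = ((1 - 7)/2, (-8 - 1)/2, (-5 - 5)/2)
  = (-6/2, -9/2, -10/2)
  = (-3, -4.5, -5)

(-3, -4.5, -5)


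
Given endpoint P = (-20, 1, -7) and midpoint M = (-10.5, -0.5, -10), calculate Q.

Q = 2M - P
  = (2·(-10.5) - (-20), 2·(-0.5) - 1, 2·(-10) - (-7))
  = (-21 + 20, -1 - 1, -20 + 7)
  = (-1, -2, -13)

(-1, -2, -13)


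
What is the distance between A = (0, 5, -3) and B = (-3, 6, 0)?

d = √[(x₂-x₁)² + (y₂-y₁)² + (z₂-z₁)²]
  = √[(-3)² + 1² + 3²]
  = √[9 + 1 + 9]
  = √19
  ≈ 4.359

4.359


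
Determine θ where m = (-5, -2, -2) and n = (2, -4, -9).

m·n = (-5)·2 + (-2)·(-4) + (-2)·(-9) = -10 + 8 + 18 = 16
|m| = √((-5)² + (-2)² + (-2)²) = √33 ≈ 5.745
|n| = √(2² + (-4)² + (-9)²) = √101 ≈ 10.05
cos θ = (m·n)/(|m||n|) = 16/(5.745·10.05) ≈ 0.2771
θ = arccos(0.2771) ≈ 73.91°

73.91°


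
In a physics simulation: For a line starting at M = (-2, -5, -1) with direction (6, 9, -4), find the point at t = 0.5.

P(t) = M + t·d
  = (-2 + 6·0.5, -5 + 9·0.5, -1 + (-4)·0.5)
  = (-2 + 3, -5 + 4.5, -1 - 2)
  = (1, -0.5, -3)

(1, -0.5, -3)


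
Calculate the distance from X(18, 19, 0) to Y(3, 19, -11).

d = √[(x₂-x₁)² + (y₂-y₁)² + (z₂-z₁)²]
  = √[(-15)² + 0² + (-11)²]
  = √[225 + 0 + 121]
  = √346
  ≈ 18.6

18.6


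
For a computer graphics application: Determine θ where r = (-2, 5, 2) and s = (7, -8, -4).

r·s = (-2)·7 + 5·(-8) + 2·(-4) = -14 - 40 - 8 = -62
|r| = √((-2)² + 5² + 2²) = √33 ≈ 5.745
|s| = √(7² + (-8)² + (-4)²) = √129 ≈ 11.36
cos θ = (r·s)/(|r||s|) = -62/(5.745·11.36) ≈ -0.9503
θ = arccos(-0.9503) ≈ 161.9°

161.9°


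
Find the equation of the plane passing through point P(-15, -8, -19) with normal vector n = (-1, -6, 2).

The plane through P with normal n = (a, b, c) satisfies n·(r - P) = 0,
i.e. ax + by + cz = a·x₀ + b·y₀ + c·z₀.
d = (-1)·(-15) + (-6)·(-8) + 2·(-19)
  = 15 + 48 - 38
  = 25
Equation: -x - 6y + 2z = 25

-x - 6y + 2z = 25
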